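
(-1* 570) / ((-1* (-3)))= -190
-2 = -2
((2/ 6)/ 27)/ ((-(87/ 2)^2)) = -4/ 613089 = -0.00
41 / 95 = 0.43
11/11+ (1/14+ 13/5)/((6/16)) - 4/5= 769/105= 7.32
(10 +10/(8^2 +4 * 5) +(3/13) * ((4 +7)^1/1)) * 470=1624085/273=5949.03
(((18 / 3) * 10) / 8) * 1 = 15 / 2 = 7.50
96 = 96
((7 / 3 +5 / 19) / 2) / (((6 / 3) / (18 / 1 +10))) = 1036 / 57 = 18.18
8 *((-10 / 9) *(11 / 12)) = -220 / 27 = -8.15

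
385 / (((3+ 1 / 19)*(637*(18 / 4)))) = 1045 / 23751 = 0.04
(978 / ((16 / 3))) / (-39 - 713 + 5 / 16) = -978 / 4009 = -0.24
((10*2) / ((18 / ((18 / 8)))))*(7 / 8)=35 / 16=2.19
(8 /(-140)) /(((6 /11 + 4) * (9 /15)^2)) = -11 /315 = -0.03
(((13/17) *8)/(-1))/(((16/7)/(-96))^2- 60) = 0.10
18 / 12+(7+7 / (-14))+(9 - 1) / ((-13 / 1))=96 / 13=7.38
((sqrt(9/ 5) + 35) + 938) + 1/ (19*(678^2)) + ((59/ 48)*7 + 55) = 3*sqrt(5)/ 5 + 36214786585/ 34935984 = 1037.95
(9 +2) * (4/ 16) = 2.75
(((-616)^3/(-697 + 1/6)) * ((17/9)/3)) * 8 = 63578611712/37629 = 1689617.36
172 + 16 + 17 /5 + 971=5812 /5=1162.40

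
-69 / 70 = -0.99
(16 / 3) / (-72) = -2 / 27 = -0.07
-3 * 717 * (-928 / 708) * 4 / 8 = 83172 / 59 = 1409.69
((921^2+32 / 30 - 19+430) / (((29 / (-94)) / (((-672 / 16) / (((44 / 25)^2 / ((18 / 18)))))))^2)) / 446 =80735498955234375 / 21966536504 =3675385.92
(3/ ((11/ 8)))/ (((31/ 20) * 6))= 80/ 341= 0.23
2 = 2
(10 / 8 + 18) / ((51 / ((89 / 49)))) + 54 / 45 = 13463 / 7140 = 1.89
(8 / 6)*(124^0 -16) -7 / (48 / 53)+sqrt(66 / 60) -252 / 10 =-12703 / 240+sqrt(110) / 10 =-51.88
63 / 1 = 63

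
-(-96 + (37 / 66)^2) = 416807 / 4356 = 95.69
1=1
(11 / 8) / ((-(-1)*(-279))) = -0.00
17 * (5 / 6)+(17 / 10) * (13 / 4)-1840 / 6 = -11479 / 40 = -286.98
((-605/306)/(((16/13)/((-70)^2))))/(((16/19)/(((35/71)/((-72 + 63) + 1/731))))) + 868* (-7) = -20933948707/3762432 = -5563.94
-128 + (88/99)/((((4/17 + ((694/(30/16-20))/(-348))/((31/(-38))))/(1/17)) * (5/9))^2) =-7076237060383/55713222818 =-127.01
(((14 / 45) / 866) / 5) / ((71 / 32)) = 224 / 6917175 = 0.00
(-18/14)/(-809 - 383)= 9/8344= 0.00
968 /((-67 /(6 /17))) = -5.10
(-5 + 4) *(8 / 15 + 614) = -9218 / 15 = -614.53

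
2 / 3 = 0.67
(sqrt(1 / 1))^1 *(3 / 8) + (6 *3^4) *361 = 1403571 / 8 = 175446.38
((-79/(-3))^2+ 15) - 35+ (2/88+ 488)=1161.47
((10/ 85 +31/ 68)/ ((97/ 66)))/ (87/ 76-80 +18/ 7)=-342342/ 66921367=-0.01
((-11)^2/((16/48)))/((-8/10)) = -1815/4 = -453.75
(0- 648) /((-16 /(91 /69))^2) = -74529 /16928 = -4.40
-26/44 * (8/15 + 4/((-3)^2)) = -26/45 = -0.58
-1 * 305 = -305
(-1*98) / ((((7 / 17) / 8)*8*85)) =-2.80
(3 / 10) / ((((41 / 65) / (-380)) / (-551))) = 4082910 / 41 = 99583.17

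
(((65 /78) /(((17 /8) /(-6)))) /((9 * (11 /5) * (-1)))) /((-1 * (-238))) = 100 /200277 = 0.00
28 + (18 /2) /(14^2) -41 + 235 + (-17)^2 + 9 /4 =50303 /98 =513.30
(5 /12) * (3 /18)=5 /72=0.07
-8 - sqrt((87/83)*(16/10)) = -8 - 2*sqrt(72210)/415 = -9.30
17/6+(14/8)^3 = 1573/192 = 8.19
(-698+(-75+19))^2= 568516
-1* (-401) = 401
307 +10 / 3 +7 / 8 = 7469 / 24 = 311.21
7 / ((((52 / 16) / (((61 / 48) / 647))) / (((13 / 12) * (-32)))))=-854 / 5823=-0.15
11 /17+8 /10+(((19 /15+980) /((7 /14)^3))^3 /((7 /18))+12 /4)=55511606239740722 /44625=1243957562795.31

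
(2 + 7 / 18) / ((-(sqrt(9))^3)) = -43 / 486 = -0.09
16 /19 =0.84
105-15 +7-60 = 37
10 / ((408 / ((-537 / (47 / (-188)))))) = 895 / 17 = 52.65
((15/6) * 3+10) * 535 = 9362.50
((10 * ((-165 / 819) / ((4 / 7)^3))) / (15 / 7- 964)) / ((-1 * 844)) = -94325 / 7091949696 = -0.00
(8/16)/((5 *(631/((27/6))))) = 9/12620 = 0.00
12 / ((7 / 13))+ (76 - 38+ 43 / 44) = 18869 / 308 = 61.26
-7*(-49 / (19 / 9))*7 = 21609 / 19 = 1137.32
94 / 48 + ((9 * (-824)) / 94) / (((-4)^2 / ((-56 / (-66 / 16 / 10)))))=-8281621 / 12408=-667.44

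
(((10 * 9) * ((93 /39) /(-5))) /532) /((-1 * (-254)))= -279 /878332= -0.00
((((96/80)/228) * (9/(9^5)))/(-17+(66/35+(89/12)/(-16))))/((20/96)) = -1792/7249821165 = -0.00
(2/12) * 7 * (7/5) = 49/30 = 1.63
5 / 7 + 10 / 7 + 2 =29 / 7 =4.14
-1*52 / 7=-52 / 7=-7.43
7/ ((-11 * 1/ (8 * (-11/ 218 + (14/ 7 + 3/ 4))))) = -1498/ 109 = -13.74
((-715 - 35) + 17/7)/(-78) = 9.58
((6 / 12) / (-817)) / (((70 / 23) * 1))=-23 / 114380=-0.00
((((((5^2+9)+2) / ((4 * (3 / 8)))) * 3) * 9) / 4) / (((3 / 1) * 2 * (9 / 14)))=42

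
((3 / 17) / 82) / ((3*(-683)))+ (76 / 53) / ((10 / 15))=108539575 / 50461406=2.15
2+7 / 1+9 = 18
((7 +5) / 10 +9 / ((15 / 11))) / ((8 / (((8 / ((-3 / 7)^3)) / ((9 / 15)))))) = -4459 / 27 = -165.15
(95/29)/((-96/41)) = -3895/2784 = -1.40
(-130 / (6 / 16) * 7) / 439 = -7280 / 1317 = -5.53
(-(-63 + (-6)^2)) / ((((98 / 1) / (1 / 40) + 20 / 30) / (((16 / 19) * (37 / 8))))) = 2997 / 111739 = 0.03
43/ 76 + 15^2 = 17143/ 76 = 225.57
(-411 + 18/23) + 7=-9274/23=-403.22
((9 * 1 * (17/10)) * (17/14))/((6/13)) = 11271/280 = 40.25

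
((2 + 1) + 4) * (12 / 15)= 5.60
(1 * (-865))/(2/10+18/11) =-47575/101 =-471.04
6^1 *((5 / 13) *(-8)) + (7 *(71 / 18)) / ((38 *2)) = -321859 / 17784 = -18.10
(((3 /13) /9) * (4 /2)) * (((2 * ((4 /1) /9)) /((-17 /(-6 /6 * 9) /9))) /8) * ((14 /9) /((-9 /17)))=-28 /351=-0.08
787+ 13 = 800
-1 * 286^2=-81796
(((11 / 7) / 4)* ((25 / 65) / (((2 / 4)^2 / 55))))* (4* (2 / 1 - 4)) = -24200 / 91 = -265.93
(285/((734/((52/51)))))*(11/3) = 27170/18717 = 1.45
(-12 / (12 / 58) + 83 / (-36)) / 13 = -167 / 36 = -4.64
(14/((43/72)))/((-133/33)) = -4752/817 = -5.82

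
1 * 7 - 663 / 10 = -593 / 10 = -59.30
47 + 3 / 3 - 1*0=48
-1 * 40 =-40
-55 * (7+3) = -550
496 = 496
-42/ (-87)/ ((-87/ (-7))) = 98/ 2523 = 0.04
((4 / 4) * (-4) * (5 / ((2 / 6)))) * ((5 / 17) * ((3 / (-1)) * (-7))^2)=-132300 / 17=-7782.35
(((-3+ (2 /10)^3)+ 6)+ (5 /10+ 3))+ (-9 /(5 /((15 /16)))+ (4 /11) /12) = 320153 /66000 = 4.85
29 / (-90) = -29 / 90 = -0.32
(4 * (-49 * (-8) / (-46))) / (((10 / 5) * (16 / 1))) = -49 / 46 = -1.07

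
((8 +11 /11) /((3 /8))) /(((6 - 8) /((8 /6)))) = -16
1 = 1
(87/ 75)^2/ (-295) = -841/ 184375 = -0.00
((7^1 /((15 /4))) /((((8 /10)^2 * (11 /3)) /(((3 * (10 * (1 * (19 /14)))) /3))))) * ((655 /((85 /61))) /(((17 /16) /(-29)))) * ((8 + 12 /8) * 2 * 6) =-50194667400 /3179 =-15789451.84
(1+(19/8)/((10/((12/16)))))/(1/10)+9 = 665/32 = 20.78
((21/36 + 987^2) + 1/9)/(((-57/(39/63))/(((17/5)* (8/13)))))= -1192383706/53865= -22136.52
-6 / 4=-3 / 2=-1.50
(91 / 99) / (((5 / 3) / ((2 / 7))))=26 / 165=0.16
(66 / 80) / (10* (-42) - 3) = -11 / 5640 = -0.00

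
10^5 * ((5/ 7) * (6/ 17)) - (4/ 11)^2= 25209.95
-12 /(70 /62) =-10.63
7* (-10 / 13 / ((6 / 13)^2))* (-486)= 12285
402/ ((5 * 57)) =1.41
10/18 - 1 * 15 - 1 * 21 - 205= -2164/9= -240.44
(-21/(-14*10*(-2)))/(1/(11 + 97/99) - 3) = 593/23060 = 0.03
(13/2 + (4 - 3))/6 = 5/4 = 1.25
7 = 7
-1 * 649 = -649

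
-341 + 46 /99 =-33713 /99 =-340.54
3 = 3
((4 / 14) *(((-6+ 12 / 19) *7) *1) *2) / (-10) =204 / 95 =2.15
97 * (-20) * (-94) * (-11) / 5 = -401192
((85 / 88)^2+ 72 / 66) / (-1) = -15673 / 7744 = -2.02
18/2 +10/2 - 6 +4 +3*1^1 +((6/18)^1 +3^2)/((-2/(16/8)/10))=-235/3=-78.33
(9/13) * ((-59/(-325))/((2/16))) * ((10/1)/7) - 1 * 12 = -62484/5915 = -10.56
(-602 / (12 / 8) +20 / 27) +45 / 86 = -928961 / 2322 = -400.07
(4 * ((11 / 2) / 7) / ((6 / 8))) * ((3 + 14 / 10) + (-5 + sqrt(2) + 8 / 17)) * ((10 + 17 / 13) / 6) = -3388 / 3315 + 308 * sqrt(2) / 39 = 10.15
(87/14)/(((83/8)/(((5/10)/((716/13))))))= 1131/207998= 0.01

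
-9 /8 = -1.12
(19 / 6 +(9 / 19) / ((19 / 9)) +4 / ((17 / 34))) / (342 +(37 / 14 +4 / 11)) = 1899821 / 57540873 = 0.03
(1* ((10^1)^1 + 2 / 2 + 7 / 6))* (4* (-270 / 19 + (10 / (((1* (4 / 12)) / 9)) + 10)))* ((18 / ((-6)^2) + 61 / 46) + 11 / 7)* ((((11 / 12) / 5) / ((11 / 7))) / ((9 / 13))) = 262147015 / 35397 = 7405.91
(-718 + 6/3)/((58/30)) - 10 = -11030/29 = -380.34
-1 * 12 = -12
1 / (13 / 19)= 19 / 13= 1.46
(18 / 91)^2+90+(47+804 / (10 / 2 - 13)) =605161 / 16562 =36.54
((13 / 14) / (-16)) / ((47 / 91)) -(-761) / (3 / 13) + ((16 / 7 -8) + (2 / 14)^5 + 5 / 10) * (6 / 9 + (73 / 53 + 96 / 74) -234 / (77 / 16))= 254481304209809 / 72016247072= 3533.67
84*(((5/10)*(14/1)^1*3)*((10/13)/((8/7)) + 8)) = 15299.31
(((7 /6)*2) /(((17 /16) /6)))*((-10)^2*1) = 22400 /17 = 1317.65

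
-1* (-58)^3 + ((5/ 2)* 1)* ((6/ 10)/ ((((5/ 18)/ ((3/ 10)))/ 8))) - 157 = 4874199/ 25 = 194967.96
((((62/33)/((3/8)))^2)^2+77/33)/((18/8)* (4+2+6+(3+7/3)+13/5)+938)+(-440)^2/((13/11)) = 4021219315757611700/24547166499141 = 163816.03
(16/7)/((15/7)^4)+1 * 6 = 309238/50625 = 6.11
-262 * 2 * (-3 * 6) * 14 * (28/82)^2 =25881408/1681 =15396.44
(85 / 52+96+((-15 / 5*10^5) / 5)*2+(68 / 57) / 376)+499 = -16633843583 / 139308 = -119403.36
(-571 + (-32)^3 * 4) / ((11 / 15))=-1974645 / 11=-179513.18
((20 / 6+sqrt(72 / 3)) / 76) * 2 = 5 / 57+sqrt(6) / 19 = 0.22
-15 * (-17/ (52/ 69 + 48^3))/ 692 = 0.00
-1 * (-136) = 136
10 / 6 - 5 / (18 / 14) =-20 / 9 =-2.22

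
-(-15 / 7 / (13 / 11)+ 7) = -472 / 91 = -5.19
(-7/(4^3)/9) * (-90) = 35/32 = 1.09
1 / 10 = 0.10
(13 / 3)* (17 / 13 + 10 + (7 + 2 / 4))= 163 / 2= 81.50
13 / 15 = 0.87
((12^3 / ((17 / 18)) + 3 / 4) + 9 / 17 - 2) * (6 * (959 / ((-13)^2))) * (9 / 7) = 460033533 / 5746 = 80061.53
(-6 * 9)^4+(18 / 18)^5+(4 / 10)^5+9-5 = 26572065657 / 3125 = 8503061.01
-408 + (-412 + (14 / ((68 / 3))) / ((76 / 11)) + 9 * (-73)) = -3816337 / 2584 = -1476.91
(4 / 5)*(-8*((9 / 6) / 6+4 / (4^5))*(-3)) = 39 / 8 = 4.88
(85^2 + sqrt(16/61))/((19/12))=48 * sqrt(61)/1159 + 86700/19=4563.48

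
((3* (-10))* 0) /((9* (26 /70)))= 0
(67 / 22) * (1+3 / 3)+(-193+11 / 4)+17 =-7355 / 44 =-167.16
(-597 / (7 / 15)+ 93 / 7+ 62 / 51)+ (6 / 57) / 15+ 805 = -2227621 / 4845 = -459.78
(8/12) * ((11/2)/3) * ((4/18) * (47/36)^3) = 1142053/1889568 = 0.60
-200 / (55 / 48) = -1920 / 11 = -174.55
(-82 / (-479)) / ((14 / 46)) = 1886 / 3353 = 0.56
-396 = -396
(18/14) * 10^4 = 90000/7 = 12857.14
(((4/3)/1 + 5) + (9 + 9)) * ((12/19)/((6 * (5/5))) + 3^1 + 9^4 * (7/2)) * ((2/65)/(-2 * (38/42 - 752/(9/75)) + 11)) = 445965541/325290355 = 1.37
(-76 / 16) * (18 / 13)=-171 / 26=-6.58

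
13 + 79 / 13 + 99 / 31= 8975 / 403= 22.27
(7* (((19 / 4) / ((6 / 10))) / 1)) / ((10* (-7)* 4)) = -19 / 96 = -0.20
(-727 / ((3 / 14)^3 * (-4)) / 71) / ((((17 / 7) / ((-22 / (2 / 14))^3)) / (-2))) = 25500501692512 / 32589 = 782488007.99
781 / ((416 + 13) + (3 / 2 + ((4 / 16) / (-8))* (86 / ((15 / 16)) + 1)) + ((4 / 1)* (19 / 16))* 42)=374880 / 301009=1.25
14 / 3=4.67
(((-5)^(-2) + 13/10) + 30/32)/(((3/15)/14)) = 6377/40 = 159.42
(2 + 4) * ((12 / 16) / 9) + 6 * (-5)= -59 / 2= -29.50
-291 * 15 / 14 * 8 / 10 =-1746 / 7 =-249.43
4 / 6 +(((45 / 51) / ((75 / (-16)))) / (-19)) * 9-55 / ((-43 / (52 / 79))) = 26296514 / 16458465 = 1.60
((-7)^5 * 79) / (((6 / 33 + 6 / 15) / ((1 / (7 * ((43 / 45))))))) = -469455525 / 1376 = -341174.07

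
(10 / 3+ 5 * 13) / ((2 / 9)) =615 / 2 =307.50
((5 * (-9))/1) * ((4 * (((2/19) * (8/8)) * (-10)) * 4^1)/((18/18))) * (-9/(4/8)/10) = -25920/19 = -1364.21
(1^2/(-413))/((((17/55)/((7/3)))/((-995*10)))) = 547250/3009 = 181.87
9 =9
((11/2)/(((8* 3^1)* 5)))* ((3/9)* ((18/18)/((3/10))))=11/216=0.05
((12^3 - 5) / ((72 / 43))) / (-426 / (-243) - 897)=-666801 / 580120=-1.15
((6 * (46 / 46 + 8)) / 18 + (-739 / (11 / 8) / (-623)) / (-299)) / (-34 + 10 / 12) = -36847374 / 407760353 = -0.09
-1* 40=-40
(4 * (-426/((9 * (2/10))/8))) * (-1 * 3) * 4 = 90880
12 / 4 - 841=-838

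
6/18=1/3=0.33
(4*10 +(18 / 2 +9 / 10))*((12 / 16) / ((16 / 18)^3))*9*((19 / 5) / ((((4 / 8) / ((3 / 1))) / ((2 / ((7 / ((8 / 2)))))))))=559843569 / 44800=12496.51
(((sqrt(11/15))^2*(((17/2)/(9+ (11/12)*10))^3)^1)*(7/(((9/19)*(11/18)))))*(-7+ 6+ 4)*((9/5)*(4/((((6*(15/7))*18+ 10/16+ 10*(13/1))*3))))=23711631552/656417824375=0.04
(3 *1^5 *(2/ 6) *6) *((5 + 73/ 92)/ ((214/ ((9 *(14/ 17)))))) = 100737/ 83674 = 1.20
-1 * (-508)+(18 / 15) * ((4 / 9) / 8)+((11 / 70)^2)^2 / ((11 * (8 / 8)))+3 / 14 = 36611480993 / 72030000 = 508.28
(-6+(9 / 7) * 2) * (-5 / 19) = 120 / 133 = 0.90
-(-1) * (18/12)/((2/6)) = 4.50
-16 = -16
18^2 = 324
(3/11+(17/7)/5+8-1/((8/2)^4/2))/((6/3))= 431231/98560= 4.38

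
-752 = -752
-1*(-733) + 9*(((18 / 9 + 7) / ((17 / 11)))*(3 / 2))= 27595 / 34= 811.62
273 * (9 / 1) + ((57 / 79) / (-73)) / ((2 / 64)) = 14167695 / 5767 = 2456.68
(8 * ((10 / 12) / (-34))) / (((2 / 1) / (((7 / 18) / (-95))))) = 0.00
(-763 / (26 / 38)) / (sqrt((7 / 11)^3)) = -22781 * sqrt(77) / 91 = -2196.73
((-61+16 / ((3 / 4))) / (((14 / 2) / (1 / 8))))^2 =289 / 576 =0.50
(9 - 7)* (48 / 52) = 1.85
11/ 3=3.67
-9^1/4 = -9/4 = -2.25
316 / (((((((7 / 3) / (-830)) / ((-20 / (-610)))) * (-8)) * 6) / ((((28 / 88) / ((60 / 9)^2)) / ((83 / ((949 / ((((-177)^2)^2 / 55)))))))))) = 74971 / 212877798048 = 0.00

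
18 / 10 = 9 / 5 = 1.80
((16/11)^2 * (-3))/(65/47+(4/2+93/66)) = -72192/54505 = -1.32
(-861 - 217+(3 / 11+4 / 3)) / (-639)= 35521 / 21087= 1.68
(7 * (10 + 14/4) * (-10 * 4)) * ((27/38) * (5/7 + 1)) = -87480/19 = -4604.21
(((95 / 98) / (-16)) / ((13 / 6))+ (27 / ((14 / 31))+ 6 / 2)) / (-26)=-639627 / 264992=-2.41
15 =15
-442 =-442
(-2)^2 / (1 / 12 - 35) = -48 / 419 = -0.11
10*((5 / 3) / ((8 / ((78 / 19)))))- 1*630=-23615 / 38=-621.45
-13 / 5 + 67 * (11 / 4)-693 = -10227 / 20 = -511.35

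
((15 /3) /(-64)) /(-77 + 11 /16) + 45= 219785 /4884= 45.00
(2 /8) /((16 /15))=15 /64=0.23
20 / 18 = 10 / 9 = 1.11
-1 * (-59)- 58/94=2744/47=58.38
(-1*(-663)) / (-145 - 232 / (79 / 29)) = -17459 / 6061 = -2.88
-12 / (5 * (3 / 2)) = -8 / 5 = -1.60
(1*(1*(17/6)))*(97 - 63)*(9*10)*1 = 8670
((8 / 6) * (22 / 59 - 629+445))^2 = 1878008896 / 31329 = 59944.74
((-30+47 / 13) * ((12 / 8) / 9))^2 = 117649 / 6084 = 19.34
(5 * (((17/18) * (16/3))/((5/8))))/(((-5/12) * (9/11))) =-47872/405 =-118.20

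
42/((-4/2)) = -21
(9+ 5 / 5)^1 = 10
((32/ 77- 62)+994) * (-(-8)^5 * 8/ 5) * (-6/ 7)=-112925343744/ 2695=-41901797.31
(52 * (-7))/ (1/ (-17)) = 6188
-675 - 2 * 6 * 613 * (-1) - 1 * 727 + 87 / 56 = 5955.55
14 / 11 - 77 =-833 / 11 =-75.73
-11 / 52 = -0.21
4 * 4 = 16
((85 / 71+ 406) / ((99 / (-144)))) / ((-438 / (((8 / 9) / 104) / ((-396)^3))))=-9637 / 51779198846232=-0.00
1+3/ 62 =65/ 62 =1.05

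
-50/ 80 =-5/ 8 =-0.62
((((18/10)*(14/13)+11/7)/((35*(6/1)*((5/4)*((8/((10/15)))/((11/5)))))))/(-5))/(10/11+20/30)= -193237/621075000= -0.00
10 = 10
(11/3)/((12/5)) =55/36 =1.53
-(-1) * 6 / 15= 2 / 5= 0.40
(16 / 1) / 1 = 16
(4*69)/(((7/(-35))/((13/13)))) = -1380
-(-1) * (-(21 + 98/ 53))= -1211/ 53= -22.85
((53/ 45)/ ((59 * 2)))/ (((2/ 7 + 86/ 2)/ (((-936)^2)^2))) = 5273312937984/ 29795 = 176986505.72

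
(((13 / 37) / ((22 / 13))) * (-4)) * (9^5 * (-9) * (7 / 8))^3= 8700535724261148047007 / 104192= 83504834577137861.32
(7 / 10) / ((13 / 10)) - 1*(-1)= 20 / 13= 1.54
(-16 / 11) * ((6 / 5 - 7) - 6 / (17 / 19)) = 17008 / 935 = 18.19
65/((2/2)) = 65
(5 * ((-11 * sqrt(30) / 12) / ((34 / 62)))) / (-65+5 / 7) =2387 * sqrt(30) / 18360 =0.71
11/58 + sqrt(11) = 3.51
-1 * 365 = -365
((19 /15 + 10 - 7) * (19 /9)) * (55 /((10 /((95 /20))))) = 31768 /135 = 235.32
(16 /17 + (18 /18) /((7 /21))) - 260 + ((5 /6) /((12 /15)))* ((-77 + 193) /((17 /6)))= -3628 /17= -213.41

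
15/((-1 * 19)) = -0.79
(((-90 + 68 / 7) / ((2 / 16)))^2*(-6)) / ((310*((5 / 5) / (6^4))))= -78592094208 / 7595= -10347872.84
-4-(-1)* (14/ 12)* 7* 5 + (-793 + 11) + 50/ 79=-352909/ 474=-744.53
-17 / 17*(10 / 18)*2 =-10 / 9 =-1.11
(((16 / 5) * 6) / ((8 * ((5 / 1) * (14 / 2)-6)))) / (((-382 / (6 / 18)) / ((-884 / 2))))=884 / 27695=0.03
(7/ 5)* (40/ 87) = 56/ 87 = 0.64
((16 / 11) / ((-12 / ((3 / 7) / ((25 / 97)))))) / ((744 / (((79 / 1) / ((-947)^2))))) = -7663 / 321102462450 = -0.00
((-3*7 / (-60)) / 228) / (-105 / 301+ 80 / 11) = 3311 / 14934000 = 0.00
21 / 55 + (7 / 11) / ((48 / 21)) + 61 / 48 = 1.93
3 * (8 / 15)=8 / 5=1.60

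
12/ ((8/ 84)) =126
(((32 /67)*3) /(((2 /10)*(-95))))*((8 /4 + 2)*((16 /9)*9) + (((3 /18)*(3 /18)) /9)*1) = -4.83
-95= -95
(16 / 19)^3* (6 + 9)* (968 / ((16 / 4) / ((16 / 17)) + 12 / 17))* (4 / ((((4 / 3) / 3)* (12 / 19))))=3033169920 / 121657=24932.14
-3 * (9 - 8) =-3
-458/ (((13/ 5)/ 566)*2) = -648070/ 13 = -49851.54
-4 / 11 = -0.36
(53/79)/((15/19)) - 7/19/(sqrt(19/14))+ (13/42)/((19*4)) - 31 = -12669819/420280 - 7*sqrt(266)/361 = -30.46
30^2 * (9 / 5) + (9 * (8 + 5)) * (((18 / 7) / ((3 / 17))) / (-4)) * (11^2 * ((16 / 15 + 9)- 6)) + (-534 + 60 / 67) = -978516663 / 4690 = -208638.95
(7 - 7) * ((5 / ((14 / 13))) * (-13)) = 0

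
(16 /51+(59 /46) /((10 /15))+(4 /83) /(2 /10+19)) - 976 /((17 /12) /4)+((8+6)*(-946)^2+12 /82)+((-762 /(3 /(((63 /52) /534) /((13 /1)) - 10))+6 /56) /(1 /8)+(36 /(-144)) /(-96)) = 224979138651829958553 /17931781049728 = 12546391.13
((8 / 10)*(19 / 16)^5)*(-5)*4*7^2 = -121328851 / 65536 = -1851.33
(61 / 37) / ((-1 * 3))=-61 / 111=-0.55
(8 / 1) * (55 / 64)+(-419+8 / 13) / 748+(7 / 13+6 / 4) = 162471 / 19448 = 8.35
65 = 65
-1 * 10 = -10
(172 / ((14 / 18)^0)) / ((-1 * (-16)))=43 / 4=10.75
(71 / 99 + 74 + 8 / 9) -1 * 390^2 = -5016805 / 33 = -152024.39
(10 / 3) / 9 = 10 / 27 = 0.37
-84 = -84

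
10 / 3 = 3.33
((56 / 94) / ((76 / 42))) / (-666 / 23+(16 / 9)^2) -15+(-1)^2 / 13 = -4166392211 / 278952661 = -14.94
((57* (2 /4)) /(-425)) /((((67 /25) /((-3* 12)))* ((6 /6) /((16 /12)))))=1368 /1139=1.20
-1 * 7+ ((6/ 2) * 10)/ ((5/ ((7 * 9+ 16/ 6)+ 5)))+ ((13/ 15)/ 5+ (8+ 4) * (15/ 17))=545396/ 1275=427.76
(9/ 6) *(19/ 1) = 57/ 2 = 28.50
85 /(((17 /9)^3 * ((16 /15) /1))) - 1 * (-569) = 2685731 /4624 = 580.82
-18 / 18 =-1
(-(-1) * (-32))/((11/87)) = -2784/11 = -253.09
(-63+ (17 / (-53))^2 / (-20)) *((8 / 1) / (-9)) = 7079258 / 126405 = 56.00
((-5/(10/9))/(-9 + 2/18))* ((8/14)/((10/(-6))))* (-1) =243/1400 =0.17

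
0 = 0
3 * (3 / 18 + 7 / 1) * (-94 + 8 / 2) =-1935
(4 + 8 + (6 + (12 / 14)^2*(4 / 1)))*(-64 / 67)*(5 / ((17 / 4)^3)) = -21012480 / 16129379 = -1.30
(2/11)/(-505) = -2/5555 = -0.00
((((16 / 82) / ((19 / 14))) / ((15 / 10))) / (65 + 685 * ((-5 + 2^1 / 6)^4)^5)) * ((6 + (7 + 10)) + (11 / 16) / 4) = 0.00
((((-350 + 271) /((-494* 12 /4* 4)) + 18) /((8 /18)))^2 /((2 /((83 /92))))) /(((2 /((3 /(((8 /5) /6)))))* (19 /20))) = 1916493522633675 /436812726272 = 4387.45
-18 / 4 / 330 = -3 / 220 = -0.01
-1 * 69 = -69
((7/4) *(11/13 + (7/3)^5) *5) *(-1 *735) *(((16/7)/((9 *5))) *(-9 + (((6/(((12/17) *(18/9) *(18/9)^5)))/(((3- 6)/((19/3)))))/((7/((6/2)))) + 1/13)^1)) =611532006295/2956824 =206820.56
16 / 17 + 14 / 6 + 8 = 575 / 51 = 11.27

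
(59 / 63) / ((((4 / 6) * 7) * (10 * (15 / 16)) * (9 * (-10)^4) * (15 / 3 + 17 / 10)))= 59 / 1662018750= 0.00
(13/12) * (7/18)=91/216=0.42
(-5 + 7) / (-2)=-1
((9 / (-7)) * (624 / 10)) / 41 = -1.96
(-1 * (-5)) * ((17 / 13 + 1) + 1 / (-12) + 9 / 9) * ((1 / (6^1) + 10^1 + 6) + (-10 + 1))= 108145 / 936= 115.54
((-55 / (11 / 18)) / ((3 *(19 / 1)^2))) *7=-210 / 361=-0.58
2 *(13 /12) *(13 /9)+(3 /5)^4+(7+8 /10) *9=2479249 /33750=73.46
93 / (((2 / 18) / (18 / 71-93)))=-5511645 / 71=-77628.80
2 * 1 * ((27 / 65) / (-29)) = -54 / 1885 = -0.03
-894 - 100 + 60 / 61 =-60574 / 61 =-993.02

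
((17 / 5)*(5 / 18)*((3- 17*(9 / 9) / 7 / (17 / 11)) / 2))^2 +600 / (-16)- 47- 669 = -11955341 / 15876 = -753.04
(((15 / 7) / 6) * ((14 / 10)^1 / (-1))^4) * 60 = 2058 / 25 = 82.32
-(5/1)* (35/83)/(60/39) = -455/332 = -1.37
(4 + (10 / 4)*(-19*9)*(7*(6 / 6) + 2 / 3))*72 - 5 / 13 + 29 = -3063624 / 13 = -235663.38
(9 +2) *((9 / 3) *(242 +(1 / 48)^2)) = 6133259 / 768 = 7986.01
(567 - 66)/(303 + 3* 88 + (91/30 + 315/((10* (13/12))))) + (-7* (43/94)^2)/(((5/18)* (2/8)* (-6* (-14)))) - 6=-27948276711/5161394770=-5.41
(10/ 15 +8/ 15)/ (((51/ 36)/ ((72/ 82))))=2592/ 3485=0.74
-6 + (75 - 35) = 34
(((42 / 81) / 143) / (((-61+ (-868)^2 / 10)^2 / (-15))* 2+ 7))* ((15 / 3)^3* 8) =-1750000 / 364690055738151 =-0.00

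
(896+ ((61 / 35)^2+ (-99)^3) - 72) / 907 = -1187603154 / 1111075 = -1068.88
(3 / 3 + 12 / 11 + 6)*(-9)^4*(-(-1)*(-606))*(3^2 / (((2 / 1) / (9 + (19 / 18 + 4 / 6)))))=-34147583991 / 22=-1552162908.68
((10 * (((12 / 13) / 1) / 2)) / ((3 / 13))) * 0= 0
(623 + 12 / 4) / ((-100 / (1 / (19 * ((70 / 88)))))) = -6886 / 16625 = -0.41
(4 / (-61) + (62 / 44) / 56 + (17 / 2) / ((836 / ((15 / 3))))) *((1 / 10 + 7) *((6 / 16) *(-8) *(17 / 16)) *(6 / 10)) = -161717481 / 1142310400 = -0.14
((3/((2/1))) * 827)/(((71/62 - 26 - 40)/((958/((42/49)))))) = -85960861/4021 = -21377.98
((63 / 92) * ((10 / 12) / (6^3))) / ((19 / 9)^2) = 315 / 531392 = 0.00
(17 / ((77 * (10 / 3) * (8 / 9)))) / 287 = 459 / 1767920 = 0.00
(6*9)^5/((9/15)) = 765275040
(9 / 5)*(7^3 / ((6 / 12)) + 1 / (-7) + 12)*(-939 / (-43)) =8256627 / 301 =27430.65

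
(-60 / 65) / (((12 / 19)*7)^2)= -361 / 7644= -0.05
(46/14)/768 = 23/5376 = 0.00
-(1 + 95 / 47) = -142 / 47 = -3.02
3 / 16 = 0.19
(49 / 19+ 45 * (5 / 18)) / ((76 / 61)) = 34953 / 2888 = 12.10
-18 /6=-3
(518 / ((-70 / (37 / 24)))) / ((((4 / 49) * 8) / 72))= -201243 / 160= -1257.77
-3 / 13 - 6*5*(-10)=3897 / 13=299.77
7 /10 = 0.70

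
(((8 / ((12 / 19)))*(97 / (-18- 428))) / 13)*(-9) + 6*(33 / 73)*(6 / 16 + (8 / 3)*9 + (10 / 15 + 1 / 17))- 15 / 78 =1004404273 / 14390636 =69.80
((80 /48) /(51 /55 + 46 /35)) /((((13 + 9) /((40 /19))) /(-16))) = -56000 /49191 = -1.14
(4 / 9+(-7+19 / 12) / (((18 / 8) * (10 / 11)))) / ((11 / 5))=-595 / 594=-1.00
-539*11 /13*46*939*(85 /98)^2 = -18880637325 /1274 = -14819966.50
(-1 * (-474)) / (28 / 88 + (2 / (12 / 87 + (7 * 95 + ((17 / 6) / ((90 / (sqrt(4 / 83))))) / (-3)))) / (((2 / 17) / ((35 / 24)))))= 944142571999471655712 / 708016874848646153-37637547334200 * sqrt(83) / 708016874848646153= 1333.50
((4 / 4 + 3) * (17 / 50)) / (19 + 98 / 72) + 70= 1283974 / 18325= 70.07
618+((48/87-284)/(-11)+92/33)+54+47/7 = 4738003/6699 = 707.27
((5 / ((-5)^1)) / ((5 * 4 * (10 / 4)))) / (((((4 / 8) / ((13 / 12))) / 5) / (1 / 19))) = -13 / 1140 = -0.01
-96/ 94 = -48/ 47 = -1.02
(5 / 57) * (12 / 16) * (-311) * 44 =-900.26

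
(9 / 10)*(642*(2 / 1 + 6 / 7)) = 11556 / 7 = 1650.86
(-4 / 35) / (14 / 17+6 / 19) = -323 / 3220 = -0.10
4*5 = 20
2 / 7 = 0.29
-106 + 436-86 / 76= 12497 / 38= 328.87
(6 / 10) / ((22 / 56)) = 84 / 55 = 1.53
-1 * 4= -4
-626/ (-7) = 626/ 7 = 89.43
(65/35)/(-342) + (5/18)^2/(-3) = -4027/129276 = -0.03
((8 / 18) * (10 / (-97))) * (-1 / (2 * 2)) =10 / 873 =0.01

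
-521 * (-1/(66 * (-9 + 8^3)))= 521/33198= 0.02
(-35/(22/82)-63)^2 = 4528384/121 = 37424.66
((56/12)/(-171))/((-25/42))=196/4275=0.05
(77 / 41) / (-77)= -0.02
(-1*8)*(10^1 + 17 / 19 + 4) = -2264 / 19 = -119.16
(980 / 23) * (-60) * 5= -294000 / 23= -12782.61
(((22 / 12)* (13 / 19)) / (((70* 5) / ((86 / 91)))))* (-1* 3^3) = -4257 / 46550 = -0.09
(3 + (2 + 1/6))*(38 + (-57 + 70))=527/2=263.50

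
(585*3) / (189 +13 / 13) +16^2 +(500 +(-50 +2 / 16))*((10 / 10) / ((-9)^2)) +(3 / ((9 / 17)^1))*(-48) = -14849 / 12312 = -1.21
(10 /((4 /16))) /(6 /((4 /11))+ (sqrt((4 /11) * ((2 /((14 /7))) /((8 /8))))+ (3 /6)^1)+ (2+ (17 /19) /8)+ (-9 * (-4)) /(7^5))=10977450006146624 /5240349067123631 - 104420930446336 * sqrt(11) /5240349067123631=2.03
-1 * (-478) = 478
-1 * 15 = -15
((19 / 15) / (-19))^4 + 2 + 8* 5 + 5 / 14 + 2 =31438139 / 708750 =44.36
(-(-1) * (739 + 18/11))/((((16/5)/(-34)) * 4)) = -692495/352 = -1967.32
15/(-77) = -15/77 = -0.19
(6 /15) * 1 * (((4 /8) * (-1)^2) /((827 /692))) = 692 /4135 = 0.17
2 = 2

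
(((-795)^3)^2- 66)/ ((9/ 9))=252465925985015559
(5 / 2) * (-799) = -3995 / 2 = -1997.50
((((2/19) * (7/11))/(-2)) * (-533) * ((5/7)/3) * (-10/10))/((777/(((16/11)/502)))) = -21320/1345101219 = -0.00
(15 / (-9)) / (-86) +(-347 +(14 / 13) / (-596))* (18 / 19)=-3121245755 / 9495174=-328.72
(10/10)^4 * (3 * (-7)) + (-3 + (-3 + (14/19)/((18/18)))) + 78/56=-13231/532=-24.87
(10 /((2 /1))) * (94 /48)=9.79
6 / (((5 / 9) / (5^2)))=270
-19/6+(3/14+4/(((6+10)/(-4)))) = -83/21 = -3.95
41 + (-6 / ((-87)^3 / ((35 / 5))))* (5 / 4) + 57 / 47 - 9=685283767 / 20633094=33.21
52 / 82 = 26 / 41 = 0.63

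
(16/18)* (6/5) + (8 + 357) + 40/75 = 1833/5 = 366.60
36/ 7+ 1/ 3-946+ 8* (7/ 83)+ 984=76955/ 1743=44.15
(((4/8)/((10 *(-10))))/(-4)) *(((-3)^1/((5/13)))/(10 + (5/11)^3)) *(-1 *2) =51909/26870000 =0.00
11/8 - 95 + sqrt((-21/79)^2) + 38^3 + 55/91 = 3150463951/57512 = 54779.25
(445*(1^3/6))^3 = 88121125/216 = 407968.17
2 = 2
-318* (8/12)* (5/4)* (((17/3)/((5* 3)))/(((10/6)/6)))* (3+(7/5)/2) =-33337/25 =-1333.48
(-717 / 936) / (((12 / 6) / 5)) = -1195 / 624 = -1.92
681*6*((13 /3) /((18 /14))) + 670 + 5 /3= 14443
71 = 71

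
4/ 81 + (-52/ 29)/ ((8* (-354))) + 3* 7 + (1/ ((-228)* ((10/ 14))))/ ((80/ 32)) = 5542304467/ 263322900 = 21.05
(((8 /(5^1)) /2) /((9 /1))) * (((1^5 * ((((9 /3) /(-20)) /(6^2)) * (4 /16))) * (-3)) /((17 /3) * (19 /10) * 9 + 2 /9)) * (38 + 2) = 1 /8741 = 0.00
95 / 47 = 2.02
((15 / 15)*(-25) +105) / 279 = 80 / 279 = 0.29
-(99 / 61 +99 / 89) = -14850 / 5429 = -2.74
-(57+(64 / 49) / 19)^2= -2822903161 / 866761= -3256.84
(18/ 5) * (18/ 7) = 324/ 35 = 9.26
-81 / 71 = -1.14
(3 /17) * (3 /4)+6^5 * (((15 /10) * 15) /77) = 11897973 /5236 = 2272.34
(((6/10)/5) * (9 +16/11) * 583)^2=13373649/25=534945.96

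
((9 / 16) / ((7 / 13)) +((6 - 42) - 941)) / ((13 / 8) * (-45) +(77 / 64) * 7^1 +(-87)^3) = 437228 / 295038331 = 0.00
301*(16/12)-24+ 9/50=377.51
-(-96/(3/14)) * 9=4032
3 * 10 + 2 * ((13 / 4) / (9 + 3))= 733 / 24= 30.54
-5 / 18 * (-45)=25 / 2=12.50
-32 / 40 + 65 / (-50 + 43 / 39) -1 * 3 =-48908 / 9535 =-5.13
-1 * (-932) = 932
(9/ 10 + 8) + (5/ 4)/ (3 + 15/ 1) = 3229/ 360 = 8.97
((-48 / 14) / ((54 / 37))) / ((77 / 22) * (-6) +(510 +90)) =-148 / 36477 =-0.00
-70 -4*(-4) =-54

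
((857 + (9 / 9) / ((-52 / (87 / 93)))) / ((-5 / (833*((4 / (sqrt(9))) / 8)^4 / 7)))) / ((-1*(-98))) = -57987 / 361088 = -0.16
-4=-4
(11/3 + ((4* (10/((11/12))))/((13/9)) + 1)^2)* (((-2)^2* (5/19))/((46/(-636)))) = -127157697520/8936213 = -14229.48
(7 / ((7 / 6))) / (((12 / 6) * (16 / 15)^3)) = 10125 / 4096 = 2.47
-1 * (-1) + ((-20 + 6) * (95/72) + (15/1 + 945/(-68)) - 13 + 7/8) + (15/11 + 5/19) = -6873133/255816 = -26.87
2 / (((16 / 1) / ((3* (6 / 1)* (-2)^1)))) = -9 / 2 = -4.50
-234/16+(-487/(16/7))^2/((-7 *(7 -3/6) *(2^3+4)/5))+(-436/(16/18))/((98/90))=-861798083/978432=-880.80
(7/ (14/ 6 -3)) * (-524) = 5502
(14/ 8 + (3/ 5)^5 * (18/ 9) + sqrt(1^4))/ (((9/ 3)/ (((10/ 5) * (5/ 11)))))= 36319/ 41250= 0.88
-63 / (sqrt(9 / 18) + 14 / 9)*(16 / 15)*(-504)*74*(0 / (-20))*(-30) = 0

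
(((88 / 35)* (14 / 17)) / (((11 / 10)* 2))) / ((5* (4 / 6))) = 24 / 85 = 0.28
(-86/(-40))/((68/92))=989/340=2.91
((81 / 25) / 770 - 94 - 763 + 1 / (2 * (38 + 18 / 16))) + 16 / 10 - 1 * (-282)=-3454775997 / 6025250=-573.38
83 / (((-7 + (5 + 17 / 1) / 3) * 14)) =249 / 14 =17.79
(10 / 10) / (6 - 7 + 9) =1 / 8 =0.12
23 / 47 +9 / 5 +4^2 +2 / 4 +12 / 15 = 9207 / 470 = 19.59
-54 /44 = -27 /22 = -1.23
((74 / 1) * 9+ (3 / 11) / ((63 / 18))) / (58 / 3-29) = -153864 / 2233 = -68.90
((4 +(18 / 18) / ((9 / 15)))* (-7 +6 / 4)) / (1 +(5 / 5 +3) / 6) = -187 / 10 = -18.70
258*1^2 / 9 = 86 / 3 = 28.67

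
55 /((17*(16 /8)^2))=55 /68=0.81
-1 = -1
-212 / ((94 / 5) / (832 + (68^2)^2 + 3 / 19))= -215318836150 / 893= -241118517.53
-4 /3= -1.33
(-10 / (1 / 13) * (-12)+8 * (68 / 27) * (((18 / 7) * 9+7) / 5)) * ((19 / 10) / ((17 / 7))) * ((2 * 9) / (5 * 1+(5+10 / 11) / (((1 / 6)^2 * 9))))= 332097656 / 401625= 826.88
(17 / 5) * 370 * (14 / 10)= 8806 / 5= 1761.20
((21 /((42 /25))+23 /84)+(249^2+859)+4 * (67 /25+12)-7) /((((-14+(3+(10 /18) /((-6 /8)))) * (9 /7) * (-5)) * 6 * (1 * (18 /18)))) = 132141437 /951000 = 138.95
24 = 24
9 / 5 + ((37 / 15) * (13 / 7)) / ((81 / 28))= 4111 / 1215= 3.38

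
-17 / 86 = -0.20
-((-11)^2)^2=-14641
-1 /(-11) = 1 /11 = 0.09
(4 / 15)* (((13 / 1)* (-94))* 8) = -39104 / 15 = -2606.93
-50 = -50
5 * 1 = 5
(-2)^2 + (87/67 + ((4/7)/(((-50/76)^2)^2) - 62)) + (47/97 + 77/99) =-8378891912771/159936328125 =-52.39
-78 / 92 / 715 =-3 / 2530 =-0.00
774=774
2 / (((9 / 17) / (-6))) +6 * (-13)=-302 / 3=-100.67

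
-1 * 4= -4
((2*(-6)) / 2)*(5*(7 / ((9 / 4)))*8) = -746.67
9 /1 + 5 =14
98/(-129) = -98/129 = -0.76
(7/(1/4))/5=28/5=5.60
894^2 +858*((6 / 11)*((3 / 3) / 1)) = 799704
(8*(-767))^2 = 37650496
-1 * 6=-6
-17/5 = -3.40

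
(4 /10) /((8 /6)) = 3 /10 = 0.30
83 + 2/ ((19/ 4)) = 1585/ 19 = 83.42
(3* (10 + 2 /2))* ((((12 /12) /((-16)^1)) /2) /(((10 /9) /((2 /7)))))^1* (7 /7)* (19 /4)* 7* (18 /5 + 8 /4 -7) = 39501 /3200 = 12.34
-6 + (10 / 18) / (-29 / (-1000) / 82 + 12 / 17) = -46192622 / 8860437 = -5.21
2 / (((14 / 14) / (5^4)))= 1250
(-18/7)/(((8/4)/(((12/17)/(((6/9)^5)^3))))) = -387420489/974848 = -397.42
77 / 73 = 1.05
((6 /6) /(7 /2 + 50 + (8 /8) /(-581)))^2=0.00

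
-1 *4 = -4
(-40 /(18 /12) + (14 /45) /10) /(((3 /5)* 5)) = -5993 /675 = -8.88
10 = 10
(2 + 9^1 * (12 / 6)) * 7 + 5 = 145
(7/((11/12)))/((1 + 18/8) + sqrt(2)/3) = 39312/16379-4032 * sqrt(2)/16379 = 2.05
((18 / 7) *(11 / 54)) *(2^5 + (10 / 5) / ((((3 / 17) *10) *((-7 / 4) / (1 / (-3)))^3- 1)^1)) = 16239520 / 968597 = 16.77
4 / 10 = 2 / 5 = 0.40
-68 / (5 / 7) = -95.20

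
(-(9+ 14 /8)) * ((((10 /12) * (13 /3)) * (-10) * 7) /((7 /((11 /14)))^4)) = 204607975 /474360768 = 0.43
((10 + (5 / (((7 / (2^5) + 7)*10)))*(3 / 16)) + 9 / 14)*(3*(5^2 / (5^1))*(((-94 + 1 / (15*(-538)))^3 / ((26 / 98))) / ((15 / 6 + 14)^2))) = -1671441761075973647089 / 909372908772900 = -1838015.79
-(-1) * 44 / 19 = 44 / 19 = 2.32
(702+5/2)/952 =1409/1904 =0.74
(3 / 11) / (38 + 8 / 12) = 9 / 1276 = 0.01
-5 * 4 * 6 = -120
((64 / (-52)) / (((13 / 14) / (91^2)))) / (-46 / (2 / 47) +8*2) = 10976 / 1065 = 10.31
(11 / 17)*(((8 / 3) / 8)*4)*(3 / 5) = 44 / 85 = 0.52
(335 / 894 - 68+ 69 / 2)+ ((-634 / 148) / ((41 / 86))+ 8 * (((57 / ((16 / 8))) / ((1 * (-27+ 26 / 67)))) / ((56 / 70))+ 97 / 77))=-3979178327309 / 93096889809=-42.74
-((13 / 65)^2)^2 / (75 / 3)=-1 / 15625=-0.00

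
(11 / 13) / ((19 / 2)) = 0.09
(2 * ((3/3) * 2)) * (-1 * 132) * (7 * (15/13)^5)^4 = -421552106391041564941406250000/19004963774880799438801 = -22181158.11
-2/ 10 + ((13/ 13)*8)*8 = 319/ 5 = 63.80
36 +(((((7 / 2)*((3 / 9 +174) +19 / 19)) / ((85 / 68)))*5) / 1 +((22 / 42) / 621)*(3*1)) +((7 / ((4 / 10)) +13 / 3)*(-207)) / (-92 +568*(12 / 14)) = 59576271061 / 24030216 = 2479.22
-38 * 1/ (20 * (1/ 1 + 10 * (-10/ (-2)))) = -19/ 510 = -0.04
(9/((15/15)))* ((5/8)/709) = 45/5672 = 0.01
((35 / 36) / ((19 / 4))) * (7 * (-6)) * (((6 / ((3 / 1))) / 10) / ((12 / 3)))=-0.43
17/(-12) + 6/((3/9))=199/12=16.58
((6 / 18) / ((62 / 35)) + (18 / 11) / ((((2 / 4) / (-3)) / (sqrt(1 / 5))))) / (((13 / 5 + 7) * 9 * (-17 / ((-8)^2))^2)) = 22400 / 725679 - 1024 * sqrt(5) / 3179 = -0.69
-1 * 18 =-18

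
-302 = -302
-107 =-107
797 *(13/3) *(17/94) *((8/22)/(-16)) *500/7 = -22017125/21714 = -1013.96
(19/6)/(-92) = -19/552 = -0.03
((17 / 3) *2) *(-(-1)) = 34 / 3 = 11.33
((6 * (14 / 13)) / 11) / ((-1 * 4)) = -21 / 143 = -0.15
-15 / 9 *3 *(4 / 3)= -6.67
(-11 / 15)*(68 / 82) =-374 / 615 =-0.61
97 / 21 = 4.62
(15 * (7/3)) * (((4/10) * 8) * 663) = 74256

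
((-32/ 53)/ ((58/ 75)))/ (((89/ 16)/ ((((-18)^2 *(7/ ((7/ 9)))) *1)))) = -55987200/ 136793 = -409.28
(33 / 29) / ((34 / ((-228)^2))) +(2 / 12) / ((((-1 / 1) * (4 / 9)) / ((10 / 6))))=6859423 / 3944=1739.20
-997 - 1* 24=-1021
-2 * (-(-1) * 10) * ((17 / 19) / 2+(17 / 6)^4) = -7989575 / 6156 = -1297.85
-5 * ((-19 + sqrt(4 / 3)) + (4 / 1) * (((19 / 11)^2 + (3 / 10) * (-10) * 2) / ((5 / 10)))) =26095 / 121 - 10 * sqrt(3) / 3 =209.89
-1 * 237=-237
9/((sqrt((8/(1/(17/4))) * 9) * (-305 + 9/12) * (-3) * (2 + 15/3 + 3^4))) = sqrt(34)/910316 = 0.00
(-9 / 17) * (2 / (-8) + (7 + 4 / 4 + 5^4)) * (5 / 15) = -7593 / 68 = -111.66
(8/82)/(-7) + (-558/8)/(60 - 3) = -26995/21812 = -1.24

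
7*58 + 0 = 406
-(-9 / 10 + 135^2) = -182241 / 10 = -18224.10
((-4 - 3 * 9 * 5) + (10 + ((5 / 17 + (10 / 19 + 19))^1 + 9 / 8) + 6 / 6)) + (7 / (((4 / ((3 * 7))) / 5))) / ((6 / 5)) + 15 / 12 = 30569 / 646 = 47.32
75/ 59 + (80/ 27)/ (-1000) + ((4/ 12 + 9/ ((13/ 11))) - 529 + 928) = 211344116/ 517725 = 408.22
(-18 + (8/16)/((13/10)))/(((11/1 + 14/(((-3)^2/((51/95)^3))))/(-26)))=392677750/9637471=40.74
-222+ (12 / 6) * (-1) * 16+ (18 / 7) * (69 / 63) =-12308 / 49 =-251.18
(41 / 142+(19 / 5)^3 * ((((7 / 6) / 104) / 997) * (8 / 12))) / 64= 2394713423 / 530053056000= 0.00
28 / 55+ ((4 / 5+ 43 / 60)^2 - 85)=-3254749 / 39600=-82.19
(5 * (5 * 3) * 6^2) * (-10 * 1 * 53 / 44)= -357750 / 11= -32522.73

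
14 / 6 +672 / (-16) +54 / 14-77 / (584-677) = -7591 / 217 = -34.98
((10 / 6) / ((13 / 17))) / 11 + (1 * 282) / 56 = 62869 / 12012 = 5.23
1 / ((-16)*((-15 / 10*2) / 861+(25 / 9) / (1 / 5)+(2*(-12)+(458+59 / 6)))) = -0.00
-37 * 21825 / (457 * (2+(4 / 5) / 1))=-4037625 / 6398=-631.08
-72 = -72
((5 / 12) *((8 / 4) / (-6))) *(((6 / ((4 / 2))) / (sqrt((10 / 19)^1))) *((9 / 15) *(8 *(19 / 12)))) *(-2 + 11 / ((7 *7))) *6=1653 *sqrt(190) / 490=46.50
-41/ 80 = -0.51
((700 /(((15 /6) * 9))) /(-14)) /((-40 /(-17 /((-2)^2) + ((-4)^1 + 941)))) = 3731 /72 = 51.82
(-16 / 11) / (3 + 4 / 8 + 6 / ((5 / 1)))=-160 / 517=-0.31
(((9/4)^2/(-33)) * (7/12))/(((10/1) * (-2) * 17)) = 63/239360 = 0.00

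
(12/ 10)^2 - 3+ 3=1.44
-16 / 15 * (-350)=1120 / 3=373.33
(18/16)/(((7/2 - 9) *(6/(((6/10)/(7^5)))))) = -9/7395080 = -0.00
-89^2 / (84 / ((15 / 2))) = -39605 / 56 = -707.23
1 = 1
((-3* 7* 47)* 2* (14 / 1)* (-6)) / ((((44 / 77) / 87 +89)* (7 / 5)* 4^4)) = 1803249 / 346912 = 5.20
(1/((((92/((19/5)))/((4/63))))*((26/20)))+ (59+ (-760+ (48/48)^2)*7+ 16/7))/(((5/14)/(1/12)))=-49463252/40365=-1225.40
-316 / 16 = -79 / 4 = -19.75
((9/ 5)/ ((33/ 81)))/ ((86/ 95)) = 4617/ 946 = 4.88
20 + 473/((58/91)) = 44203/58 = 762.12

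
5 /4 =1.25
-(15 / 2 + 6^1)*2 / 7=-27 / 7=-3.86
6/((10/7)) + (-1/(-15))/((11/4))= 697/165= 4.22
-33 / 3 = -11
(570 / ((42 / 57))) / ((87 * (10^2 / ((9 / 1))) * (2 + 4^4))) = 1083 / 349160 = 0.00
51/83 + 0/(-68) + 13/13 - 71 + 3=-5510/83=-66.39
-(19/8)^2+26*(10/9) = 13391/576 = 23.25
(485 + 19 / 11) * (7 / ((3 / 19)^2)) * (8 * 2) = 216472928 / 99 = 2186595.23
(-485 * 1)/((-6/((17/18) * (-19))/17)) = -2663135/108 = -24658.66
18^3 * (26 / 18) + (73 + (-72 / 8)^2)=8578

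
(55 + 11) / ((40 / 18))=297 / 10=29.70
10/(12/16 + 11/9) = 360/71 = 5.07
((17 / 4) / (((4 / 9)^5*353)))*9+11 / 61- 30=-2078965955 / 88199168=-23.57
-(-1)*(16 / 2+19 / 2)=35 / 2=17.50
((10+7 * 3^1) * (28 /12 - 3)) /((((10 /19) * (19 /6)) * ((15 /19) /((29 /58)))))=-589 /75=-7.85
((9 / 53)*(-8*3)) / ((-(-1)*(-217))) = 216 / 11501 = 0.02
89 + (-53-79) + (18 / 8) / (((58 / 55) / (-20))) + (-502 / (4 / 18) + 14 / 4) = -67894 / 29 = -2341.17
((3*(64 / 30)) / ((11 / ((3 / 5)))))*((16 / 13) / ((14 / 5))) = 768 / 5005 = 0.15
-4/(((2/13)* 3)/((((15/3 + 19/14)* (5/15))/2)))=-1157/126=-9.18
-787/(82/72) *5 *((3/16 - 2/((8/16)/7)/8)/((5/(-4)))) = -375399/41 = -9156.07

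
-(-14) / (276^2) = 7 / 38088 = 0.00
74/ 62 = 37/ 31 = 1.19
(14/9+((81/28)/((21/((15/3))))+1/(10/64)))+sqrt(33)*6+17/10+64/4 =232357/8820+6*sqrt(33) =60.81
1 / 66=0.02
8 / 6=4 / 3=1.33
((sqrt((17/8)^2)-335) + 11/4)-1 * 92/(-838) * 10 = -1102899/3352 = -329.03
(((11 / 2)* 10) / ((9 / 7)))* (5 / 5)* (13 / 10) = 1001 / 18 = 55.61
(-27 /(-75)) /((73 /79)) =711 /1825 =0.39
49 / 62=0.79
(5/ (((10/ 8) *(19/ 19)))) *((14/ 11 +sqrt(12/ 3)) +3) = 276/ 11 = 25.09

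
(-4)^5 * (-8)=8192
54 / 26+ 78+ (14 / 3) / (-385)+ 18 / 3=184609 / 2145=86.06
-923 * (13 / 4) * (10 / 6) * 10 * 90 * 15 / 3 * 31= -697441875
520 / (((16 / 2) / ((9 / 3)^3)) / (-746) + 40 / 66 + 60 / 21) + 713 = 579464009 / 671323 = 863.17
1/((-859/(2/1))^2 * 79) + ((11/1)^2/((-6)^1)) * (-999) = 2348783691515/116585198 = 20146.50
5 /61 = 0.08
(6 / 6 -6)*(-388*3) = 5820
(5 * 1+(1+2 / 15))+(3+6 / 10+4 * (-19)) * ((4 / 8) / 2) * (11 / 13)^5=-1.72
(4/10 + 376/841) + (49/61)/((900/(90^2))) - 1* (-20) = 7201787/256505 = 28.08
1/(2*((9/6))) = 1/3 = 0.33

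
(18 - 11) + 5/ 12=89/ 12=7.42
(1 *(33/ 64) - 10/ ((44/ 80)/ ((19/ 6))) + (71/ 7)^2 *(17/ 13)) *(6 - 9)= -104226557/ 448448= -232.42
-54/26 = -27/13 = -2.08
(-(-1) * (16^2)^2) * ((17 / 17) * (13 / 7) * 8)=6815744 / 7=973677.71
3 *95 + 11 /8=2291 /8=286.38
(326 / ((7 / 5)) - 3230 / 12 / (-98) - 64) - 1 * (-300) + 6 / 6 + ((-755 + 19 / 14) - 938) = -716795 / 588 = -1219.04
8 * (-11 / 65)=-88 / 65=-1.35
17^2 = 289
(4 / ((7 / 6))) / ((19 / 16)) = 2.89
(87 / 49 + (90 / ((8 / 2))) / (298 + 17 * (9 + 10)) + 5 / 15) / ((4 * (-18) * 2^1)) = -4835 / 324576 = -0.01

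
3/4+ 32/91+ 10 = 4041/364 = 11.10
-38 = -38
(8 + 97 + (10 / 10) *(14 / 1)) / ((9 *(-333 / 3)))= -119 / 999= -0.12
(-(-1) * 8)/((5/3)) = 24/5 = 4.80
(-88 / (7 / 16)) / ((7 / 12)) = -16896 / 49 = -344.82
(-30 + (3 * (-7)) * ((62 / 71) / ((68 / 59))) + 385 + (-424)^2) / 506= 355.96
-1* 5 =-5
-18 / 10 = -9 / 5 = -1.80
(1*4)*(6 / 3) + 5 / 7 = 61 / 7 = 8.71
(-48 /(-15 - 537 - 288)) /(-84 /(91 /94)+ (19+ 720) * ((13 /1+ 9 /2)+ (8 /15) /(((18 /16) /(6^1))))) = 468 /122422279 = 0.00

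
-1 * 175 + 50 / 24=-2075 / 12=-172.92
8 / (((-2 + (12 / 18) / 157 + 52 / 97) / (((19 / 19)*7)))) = -319809 / 8336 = -38.36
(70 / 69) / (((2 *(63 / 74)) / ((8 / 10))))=296 / 621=0.48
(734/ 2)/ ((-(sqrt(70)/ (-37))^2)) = -502423/ 70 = -7177.47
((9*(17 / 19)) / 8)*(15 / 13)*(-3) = -6885 / 1976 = -3.48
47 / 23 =2.04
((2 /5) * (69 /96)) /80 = 0.00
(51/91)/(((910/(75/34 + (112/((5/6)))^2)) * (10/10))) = 46067193/4140500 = 11.13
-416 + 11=-405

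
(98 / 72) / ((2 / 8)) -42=-329 / 9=-36.56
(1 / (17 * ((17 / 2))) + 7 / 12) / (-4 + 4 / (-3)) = -2047 / 18496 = -0.11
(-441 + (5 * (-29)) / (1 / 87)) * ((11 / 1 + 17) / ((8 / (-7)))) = 319872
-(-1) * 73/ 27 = 73/ 27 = 2.70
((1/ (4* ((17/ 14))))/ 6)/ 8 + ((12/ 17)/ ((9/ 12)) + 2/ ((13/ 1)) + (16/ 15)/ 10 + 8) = 1627617/ 176800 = 9.21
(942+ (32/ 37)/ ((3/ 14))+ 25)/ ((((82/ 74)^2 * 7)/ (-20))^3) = -12233.15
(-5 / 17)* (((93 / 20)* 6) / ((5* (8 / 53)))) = -14787 / 1360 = -10.87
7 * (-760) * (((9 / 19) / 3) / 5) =-168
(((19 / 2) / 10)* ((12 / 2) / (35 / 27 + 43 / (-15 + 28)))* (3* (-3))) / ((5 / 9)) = -1620567 / 80800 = -20.06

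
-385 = -385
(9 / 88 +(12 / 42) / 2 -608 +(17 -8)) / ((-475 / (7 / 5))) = 368833 / 209000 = 1.76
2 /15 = 0.13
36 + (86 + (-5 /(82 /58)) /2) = 9859 /82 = 120.23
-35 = -35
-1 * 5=-5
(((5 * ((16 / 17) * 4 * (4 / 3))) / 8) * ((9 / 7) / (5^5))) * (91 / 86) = 624 / 456875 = 0.00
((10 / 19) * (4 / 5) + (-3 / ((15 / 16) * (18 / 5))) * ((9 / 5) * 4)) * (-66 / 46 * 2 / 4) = 9372 / 2185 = 4.29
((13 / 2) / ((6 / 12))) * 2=26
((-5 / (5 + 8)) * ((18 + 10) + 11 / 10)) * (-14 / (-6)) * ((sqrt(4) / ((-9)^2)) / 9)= -679 / 9477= -0.07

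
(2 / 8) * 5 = 5 / 4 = 1.25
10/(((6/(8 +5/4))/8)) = 370/3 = 123.33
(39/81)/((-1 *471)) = -13/12717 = -0.00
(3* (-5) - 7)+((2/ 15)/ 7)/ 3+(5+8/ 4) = -4723/ 315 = -14.99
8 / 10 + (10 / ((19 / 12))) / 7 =1132 / 665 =1.70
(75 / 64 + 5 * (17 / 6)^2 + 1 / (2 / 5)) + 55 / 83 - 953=-43434839 / 47808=-908.53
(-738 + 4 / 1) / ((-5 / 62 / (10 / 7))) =91016 / 7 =13002.29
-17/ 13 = -1.31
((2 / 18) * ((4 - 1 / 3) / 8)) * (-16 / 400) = -11 / 5400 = -0.00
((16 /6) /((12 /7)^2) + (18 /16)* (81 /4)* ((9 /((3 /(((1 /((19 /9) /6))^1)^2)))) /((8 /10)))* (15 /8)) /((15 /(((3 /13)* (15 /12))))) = 3230768267 /129752064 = 24.90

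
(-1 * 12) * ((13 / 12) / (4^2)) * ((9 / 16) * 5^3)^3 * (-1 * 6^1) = 55529296875 / 32768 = 1694619.66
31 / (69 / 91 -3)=-2821 / 204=-13.83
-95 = -95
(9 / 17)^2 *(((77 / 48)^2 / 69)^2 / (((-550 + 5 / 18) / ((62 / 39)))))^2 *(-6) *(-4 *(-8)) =-1187542576177321441 / 1363934977247802588187852800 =-0.00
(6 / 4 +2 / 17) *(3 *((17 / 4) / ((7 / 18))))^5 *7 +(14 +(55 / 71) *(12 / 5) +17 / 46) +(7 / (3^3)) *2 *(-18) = 322912340349378167 / 752799936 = 428948416.32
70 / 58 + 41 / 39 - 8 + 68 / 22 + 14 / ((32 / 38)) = 1390813 / 99528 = 13.97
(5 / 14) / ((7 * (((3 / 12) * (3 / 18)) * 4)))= 15 / 49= 0.31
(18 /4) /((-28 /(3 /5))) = -27 /280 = -0.10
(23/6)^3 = 12167/216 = 56.33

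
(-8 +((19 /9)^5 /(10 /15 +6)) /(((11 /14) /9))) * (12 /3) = 30816266 /120285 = 256.19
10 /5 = 2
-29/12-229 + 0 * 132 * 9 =-2777/12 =-231.42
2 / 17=0.12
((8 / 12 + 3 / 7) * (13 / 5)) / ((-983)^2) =0.00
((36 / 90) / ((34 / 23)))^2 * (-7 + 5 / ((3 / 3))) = -1058 / 7225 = -0.15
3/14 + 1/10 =11/35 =0.31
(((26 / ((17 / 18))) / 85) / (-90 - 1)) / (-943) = 0.00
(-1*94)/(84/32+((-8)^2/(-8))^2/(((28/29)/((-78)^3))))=5264/1761536877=0.00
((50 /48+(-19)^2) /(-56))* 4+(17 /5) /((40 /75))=-19.49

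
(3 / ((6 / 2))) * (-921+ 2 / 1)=-919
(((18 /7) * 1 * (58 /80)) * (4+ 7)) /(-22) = -261 /280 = -0.93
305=305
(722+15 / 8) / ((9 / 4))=321.72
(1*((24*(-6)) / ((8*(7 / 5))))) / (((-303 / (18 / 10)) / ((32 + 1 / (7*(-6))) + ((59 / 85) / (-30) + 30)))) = 9952758 / 2103325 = 4.73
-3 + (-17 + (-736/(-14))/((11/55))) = 1700/7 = 242.86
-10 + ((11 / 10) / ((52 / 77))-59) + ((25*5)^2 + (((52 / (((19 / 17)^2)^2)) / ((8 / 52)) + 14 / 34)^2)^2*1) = 27793972458744790461769410245434807287 / 12527275957342269523860096520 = 2218676474.71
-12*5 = -60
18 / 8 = 9 / 4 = 2.25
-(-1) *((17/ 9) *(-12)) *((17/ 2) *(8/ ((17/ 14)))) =-1269.33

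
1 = 1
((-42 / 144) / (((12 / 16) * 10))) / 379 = -7 / 68220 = -0.00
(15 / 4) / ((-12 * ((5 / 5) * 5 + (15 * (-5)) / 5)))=1 / 32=0.03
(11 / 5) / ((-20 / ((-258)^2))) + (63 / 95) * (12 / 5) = -3477213 / 475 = -7320.45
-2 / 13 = -0.15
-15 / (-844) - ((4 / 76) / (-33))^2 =5896091 / 331800876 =0.02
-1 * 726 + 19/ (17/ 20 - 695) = -10079438/ 13883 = -726.03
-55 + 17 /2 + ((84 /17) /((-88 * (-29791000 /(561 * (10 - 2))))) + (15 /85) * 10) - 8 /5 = -2933295802 /63305875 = -46.34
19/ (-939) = -19/ 939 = -0.02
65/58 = 1.12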